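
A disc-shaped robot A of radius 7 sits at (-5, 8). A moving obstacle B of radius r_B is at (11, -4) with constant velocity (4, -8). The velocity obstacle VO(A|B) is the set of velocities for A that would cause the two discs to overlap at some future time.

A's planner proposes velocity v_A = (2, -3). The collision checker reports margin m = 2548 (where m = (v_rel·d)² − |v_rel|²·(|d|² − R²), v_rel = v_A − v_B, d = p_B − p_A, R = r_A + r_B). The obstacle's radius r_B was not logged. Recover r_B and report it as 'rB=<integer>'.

m = 2548
d = (16, -12);  v_rel = (-2, 5),  |v_rel|² = 29
v_rel×d = (-2)·(-12) − (5)·(16) = -56
since m = R²·29 − (-56)²:  R² = (3136 + 2548) / 29 = 196
R = √196 = 14  ⇒  r_B = 14 − 7 = 7

rB=7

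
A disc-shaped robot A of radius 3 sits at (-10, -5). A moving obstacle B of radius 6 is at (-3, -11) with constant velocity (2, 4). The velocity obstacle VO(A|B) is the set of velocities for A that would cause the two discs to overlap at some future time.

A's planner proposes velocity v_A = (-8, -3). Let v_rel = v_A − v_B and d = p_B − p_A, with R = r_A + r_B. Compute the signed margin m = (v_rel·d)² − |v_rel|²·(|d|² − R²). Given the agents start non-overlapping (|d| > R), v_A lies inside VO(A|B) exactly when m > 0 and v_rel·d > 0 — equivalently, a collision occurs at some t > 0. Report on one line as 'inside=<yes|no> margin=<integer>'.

d = (7, -6),  |d|² = 85;  R = 3+6 = 9,  c = 85−9² = 4
v_rel = (-10, -7),  |v_rel|² = 149;  v_rel·d = (-10)·(7) + (-7)·(-6) = -28
149·t² + 56·t + 4 = 0  ⇒  m = (-28)² − 149·4 = 188
m = 188 > 0,  v_rel·d = -28 < 0  ⇒  outside

inside=no margin=188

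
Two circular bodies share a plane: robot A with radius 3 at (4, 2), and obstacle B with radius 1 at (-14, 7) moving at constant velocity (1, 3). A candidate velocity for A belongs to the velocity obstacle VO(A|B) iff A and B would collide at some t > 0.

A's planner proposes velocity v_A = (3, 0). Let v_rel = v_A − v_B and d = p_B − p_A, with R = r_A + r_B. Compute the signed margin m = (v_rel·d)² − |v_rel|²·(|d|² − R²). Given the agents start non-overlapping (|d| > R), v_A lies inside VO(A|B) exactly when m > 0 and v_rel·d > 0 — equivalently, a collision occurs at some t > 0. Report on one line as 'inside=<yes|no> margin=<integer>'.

d = (-18, 5),  |d|² = 349;  R = 3+1 = 4,  c = 349−4² = 333
v_rel = (2, -3),  |v_rel|² = 13;  v_rel·d = (2)·(-18) + (-3)·(5) = -51
13·t² + 102·t + 333 = 0  ⇒  m = (-51)² − 13·333 = -1728
m = -1728 < 0,  v_rel·d = -51 < 0  ⇒  outside

inside=no margin=-1728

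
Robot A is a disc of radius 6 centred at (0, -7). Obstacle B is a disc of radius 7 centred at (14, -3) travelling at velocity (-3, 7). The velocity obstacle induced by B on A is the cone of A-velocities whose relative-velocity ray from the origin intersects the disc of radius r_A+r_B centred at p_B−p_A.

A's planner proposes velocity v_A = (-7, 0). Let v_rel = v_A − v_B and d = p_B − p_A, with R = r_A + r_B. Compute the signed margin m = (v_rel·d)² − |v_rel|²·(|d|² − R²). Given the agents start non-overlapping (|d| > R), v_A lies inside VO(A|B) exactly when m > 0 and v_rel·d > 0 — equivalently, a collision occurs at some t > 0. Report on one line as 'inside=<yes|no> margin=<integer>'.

d = (14, 4),  |d|² = 212;  R = 6+7 = 13,  c = 212−13² = 43
v_rel = (-4, -7),  |v_rel|² = 65;  v_rel·d = (-4)·(14) + (-7)·(4) = -84
65·t² + 168·t + 43 = 0  ⇒  m = (-84)² − 65·43 = 4261
m = 4261 > 0,  v_rel·d = -84 < 0  ⇒  outside

inside=no margin=4261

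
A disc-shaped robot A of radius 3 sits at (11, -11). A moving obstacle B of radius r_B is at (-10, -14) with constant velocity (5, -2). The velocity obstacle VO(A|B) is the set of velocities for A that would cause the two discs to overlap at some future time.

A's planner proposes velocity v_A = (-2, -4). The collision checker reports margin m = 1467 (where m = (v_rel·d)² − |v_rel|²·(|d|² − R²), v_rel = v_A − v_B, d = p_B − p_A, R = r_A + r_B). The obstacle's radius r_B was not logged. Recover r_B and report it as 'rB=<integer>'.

m = 1467
d = (-21, -3);  v_rel = (-7, -2),  |v_rel|² = 53
v_rel×d = (-7)·(-3) − (-2)·(-21) = -21
since m = R²·53 − (-21)²:  R² = (441 + 1467) / 53 = 36
R = √36 = 6  ⇒  r_B = 6 − 3 = 3

rB=3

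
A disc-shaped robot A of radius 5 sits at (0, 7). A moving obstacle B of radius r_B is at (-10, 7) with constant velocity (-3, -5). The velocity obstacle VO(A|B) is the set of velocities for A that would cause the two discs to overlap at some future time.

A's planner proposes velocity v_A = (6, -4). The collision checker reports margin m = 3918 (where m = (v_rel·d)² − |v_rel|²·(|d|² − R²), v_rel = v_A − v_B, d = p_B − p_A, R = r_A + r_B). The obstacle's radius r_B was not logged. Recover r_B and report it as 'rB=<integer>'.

m = 3918
d = (-10, 0);  v_rel = (9, 1),  |v_rel|² = 82
v_rel×d = (9)·(0) − (1)·(-10) = 10
since m = R²·82 − 10²:  R² = (100 + 3918) / 82 = 49
R = √49 = 7  ⇒  r_B = 7 − 5 = 2

rB=2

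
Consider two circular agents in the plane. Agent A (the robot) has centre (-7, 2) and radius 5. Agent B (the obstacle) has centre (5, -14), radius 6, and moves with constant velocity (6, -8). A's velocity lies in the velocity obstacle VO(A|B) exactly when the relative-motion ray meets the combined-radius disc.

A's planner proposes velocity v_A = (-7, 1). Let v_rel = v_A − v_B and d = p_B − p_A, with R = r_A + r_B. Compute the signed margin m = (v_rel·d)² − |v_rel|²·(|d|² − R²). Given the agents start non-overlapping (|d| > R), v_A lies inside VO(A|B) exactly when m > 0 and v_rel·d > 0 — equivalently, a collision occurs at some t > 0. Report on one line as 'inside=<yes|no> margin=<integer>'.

d = (12, -16),  |d|² = 400;  R = 5+6 = 11,  c = 400−11² = 279
v_rel = (-13, 9),  |v_rel|² = 250;  v_rel·d = (-13)·(12) + (9)·(-16) = -300
250·t² + 600·t + 279 = 0  ⇒  m = (-300)² − 250·279 = 20250
m = 20250 > 0,  v_rel·d = -300 < 0  ⇒  outside

inside=no margin=20250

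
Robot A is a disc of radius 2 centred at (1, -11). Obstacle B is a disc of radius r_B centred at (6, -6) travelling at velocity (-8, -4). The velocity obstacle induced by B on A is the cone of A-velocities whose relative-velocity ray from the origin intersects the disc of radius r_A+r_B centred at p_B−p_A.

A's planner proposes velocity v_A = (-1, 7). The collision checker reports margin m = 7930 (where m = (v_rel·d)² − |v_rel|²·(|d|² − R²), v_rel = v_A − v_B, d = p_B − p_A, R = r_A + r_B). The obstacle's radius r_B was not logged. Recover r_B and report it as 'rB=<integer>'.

m = 7930
d = (5, 5);  v_rel = (7, 11),  |v_rel|² = 170
v_rel×d = (7)·(5) − (11)·(5) = -20
since m = R²·170 − (-20)²:  R² = (400 + 7930) / 170 = 49
R = √49 = 7  ⇒  r_B = 7 − 2 = 5

rB=5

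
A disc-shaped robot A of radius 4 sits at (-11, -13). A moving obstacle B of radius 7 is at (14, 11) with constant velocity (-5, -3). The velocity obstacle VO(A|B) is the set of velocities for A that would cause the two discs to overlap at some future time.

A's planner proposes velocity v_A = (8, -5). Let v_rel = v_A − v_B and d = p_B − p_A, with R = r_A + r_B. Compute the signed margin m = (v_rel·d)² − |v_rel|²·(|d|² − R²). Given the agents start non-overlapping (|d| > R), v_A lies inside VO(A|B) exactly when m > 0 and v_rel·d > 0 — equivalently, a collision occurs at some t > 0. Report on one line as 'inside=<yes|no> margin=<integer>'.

d = (25, 24),  |d|² = 1201;  R = 4+7 = 11,  c = 1201−11² = 1080
v_rel = (13, -2),  |v_rel|² = 173;  v_rel·d = (13)·(25) + (-2)·(24) = 277
173·t² − 554·t + 1080 = 0  ⇒  m = 277² − 173·1080 = -110111
m = -110111 < 0,  v_rel·d = 277 > 0  ⇒  outside

inside=no margin=-110111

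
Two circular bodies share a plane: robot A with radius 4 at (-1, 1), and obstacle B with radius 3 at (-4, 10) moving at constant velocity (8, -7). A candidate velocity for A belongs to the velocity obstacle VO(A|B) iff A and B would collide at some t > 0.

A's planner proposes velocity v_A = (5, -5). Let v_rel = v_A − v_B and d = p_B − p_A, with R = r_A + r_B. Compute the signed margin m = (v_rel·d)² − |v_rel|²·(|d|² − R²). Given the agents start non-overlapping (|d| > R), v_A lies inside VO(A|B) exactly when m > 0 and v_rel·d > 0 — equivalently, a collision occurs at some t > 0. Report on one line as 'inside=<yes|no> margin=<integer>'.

d = (-3, 9),  |d|² = 90;  R = 4+3 = 7,  c = 90−7² = 41
v_rel = (-3, 2),  |v_rel|² = 13;  v_rel·d = (-3)·(-3) + (2)·(9) = 27
13·t² − 54·t + 41 = 0  ⇒  m = 27² − 13·41 = 196
m = 196 > 0,  v_rel·d = 27 > 0  ⇒  inside

inside=yes margin=196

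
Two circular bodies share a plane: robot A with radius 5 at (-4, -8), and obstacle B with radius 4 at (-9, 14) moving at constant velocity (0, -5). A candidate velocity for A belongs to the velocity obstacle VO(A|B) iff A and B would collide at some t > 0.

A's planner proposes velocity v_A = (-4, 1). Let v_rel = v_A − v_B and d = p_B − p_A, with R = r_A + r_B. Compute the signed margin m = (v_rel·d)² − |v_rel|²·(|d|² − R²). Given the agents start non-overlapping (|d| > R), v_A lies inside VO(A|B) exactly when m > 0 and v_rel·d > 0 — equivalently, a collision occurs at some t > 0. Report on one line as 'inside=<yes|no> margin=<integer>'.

d = (-5, 22),  |d|² = 509;  R = 5+4 = 9,  c = 509−9² = 428
v_rel = (-4, 6),  |v_rel|² = 52;  v_rel·d = (-4)·(-5) + (6)·(22) = 152
52·t² − 304·t + 428 = 0  ⇒  m = 152² − 52·428 = 848
m = 848 > 0,  v_rel·d = 152 > 0  ⇒  inside

inside=yes margin=848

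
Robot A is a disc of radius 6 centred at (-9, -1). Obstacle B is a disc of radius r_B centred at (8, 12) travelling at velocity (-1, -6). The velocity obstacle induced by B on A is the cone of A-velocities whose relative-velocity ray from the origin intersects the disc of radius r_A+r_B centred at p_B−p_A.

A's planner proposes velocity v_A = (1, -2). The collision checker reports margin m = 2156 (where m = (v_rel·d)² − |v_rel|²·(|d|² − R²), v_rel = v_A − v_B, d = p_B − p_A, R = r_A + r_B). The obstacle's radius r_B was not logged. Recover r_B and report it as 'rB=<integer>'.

m = 2156
d = (17, 13);  v_rel = (2, 4),  |v_rel|² = 20
v_rel×d = (2)·(13) − (4)·(17) = -42
since m = R²·20 − (-42)²:  R² = (1764 + 2156) / 20 = 196
R = √196 = 14  ⇒  r_B = 14 − 6 = 8

rB=8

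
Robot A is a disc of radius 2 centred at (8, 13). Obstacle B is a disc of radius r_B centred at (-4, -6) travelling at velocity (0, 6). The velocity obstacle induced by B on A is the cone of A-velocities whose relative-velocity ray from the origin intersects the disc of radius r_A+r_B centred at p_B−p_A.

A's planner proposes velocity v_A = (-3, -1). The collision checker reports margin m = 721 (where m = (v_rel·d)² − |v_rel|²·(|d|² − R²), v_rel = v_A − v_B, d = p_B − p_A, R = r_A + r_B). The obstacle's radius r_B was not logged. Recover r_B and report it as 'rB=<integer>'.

m = 721
d = (-12, -19);  v_rel = (-3, -7),  |v_rel|² = 58
v_rel×d = (-3)·(-19) − (-7)·(-12) = -27
since m = R²·58 − (-27)²:  R² = (729 + 721) / 58 = 25
R = √25 = 5  ⇒  r_B = 5 − 2 = 3

rB=3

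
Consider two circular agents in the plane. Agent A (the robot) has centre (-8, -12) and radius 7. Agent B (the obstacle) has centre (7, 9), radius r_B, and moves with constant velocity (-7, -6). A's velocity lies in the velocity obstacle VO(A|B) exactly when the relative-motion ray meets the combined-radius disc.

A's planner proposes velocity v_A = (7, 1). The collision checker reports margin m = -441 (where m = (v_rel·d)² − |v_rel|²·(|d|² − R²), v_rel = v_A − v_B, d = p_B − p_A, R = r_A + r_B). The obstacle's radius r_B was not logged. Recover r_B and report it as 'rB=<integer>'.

m = -441
d = (15, 21);  v_rel = (14, 7),  |v_rel|² = 245
v_rel×d = (14)·(21) − (7)·(15) = 189
since m = R²·245 − 189²:  R² = (35721 + -441) / 245 = 144
R = √144 = 12  ⇒  r_B = 12 − 7 = 5

rB=5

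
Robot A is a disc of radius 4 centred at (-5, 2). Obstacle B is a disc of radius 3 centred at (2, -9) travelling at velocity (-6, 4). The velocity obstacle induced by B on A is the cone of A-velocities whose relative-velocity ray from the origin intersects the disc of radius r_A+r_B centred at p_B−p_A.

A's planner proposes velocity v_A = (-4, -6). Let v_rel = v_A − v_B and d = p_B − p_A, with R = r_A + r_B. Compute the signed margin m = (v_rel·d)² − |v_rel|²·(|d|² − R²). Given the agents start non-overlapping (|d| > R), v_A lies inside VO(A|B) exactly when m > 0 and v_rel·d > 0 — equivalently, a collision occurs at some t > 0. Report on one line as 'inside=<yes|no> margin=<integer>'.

d = (7, -11),  |d|² = 170;  R = 4+3 = 7,  c = 170−7² = 121
v_rel = (2, -10),  |v_rel|² = 104;  v_rel·d = (2)·(7) + (-10)·(-11) = 124
104·t² − 248·t + 121 = 0  ⇒  m = 124² − 104·121 = 2792
m = 2792 > 0,  v_rel·d = 124 > 0  ⇒  inside

inside=yes margin=2792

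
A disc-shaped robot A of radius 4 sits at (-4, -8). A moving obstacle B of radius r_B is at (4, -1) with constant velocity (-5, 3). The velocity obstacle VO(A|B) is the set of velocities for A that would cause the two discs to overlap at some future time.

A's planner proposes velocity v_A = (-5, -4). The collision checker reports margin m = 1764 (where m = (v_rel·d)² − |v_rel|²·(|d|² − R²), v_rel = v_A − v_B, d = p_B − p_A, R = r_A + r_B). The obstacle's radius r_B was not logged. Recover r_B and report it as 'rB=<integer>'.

m = 1764
d = (8, 7);  v_rel = (0, -7),  |v_rel|² = 49
v_rel×d = (0)·(7) − (-7)·(8) = 56
since m = R²·49 − 56²:  R² = (3136 + 1764) / 49 = 100
R = √100 = 10  ⇒  r_B = 10 − 4 = 6

rB=6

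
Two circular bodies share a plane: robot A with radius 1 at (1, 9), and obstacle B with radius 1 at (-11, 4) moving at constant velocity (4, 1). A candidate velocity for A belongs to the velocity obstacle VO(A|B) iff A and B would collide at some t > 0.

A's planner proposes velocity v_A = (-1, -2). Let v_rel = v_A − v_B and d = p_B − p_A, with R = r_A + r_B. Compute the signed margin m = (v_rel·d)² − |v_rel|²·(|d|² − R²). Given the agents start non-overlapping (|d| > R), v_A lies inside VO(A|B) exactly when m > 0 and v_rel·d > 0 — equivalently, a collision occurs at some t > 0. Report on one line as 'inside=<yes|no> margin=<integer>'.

d = (-12, -5),  |d|² = 169;  R = 1+1 = 2,  c = 169−2² = 165
v_rel = (-5, -3),  |v_rel|² = 34;  v_rel·d = (-5)·(-12) + (-3)·(-5) = 75
34·t² − 150·t + 165 = 0  ⇒  m = 75² − 34·165 = 15
m = 15 > 0,  v_rel·d = 75 > 0  ⇒  inside

inside=yes margin=15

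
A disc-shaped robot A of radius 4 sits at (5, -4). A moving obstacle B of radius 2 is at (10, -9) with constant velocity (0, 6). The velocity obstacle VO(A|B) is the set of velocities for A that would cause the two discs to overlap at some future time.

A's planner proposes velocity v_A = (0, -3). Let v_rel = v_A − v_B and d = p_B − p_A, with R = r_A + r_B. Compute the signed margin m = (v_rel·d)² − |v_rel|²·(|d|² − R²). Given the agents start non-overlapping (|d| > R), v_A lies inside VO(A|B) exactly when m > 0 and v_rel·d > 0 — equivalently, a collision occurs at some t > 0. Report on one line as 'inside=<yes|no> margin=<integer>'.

d = (5, -5),  |d|² = 50;  R = 4+2 = 6,  c = 50−6² = 14
v_rel = (0, -9),  |v_rel|² = 81;  v_rel·d = (0)·(5) + (-9)·(-5) = 45
81·t² − 90·t + 14 = 0  ⇒  m = 45² − 81·14 = 891
m = 891 > 0,  v_rel·d = 45 > 0  ⇒  inside

inside=yes margin=891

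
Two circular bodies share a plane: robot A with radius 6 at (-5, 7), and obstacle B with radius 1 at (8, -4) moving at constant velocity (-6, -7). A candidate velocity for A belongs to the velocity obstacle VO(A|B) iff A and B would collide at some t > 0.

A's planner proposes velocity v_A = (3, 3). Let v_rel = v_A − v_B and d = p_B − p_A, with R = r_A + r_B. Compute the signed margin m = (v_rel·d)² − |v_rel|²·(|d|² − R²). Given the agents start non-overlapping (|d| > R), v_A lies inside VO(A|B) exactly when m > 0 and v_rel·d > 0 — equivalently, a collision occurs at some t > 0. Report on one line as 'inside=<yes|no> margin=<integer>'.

d = (13, -11),  |d|² = 290;  R = 6+1 = 7,  c = 290−7² = 241
v_rel = (9, 10),  |v_rel|² = 181;  v_rel·d = (9)·(13) + (10)·(-11) = 7
181·t² − 14·t + 241 = 0  ⇒  m = 7² − 181·241 = -43572
m = -43572 < 0,  v_rel·d = 7 > 0  ⇒  outside

inside=no margin=-43572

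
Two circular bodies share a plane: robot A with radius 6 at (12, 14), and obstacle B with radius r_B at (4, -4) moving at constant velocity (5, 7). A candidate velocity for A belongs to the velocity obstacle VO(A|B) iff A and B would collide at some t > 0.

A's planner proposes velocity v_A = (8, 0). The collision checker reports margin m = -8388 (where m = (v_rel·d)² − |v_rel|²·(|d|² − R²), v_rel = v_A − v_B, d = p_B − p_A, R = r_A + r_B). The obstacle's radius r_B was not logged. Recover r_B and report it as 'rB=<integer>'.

m = -8388
d = (-8, -18);  v_rel = (3, -7),  |v_rel|² = 58
v_rel×d = (3)·(-18) − (-7)·(-8) = -110
since m = R²·58 − (-110)²:  R² = (12100 + -8388) / 58 = 64
R = √64 = 8  ⇒  r_B = 8 − 6 = 2

rB=2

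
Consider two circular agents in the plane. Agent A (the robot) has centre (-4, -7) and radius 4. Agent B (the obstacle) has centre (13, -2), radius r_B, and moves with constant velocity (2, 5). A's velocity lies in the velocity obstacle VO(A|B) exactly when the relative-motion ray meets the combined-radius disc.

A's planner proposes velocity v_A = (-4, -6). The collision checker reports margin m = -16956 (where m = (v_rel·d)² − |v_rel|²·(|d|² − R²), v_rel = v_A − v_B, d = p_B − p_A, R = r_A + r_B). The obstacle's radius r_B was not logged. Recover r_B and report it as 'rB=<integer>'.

m = -16956
d = (17, 5);  v_rel = (-6, -11),  |v_rel|² = 157
v_rel×d = (-6)·(5) − (-11)·(17) = 157
since m = R²·157 − 157²:  R² = (24649 + -16956) / 157 = 49
R = √49 = 7  ⇒  r_B = 7 − 4 = 3

rB=3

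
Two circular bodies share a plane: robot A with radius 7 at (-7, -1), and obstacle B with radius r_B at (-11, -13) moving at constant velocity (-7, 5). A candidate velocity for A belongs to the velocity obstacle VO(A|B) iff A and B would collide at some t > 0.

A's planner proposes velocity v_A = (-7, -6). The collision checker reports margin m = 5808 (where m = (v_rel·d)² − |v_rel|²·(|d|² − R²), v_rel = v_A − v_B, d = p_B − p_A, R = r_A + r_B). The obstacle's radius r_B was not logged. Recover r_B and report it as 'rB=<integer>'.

m = 5808
d = (-4, -12);  v_rel = (0, -11),  |v_rel|² = 121
v_rel×d = (0)·(-12) − (-11)·(-4) = -44
since m = R²·121 − (-44)²:  R² = (1936 + 5808) / 121 = 64
R = √64 = 8  ⇒  r_B = 8 − 7 = 1

rB=1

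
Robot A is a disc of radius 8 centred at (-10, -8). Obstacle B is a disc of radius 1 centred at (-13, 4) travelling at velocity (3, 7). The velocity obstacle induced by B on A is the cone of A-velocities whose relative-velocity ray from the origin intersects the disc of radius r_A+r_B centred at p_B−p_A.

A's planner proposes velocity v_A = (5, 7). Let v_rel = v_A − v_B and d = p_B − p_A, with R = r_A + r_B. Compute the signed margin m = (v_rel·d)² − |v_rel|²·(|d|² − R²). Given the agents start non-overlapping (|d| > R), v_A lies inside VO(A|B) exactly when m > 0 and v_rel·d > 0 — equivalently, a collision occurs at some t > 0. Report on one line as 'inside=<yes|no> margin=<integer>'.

d = (-3, 12),  |d|² = 153;  R = 8+1 = 9,  c = 153−9² = 72
v_rel = (2, 0),  |v_rel|² = 4;  v_rel·d = (2)·(-3) + (0)·(12) = -6
4·t² + 12·t + 72 = 0  ⇒  m = (-6)² − 4·72 = -252
m = -252 < 0,  v_rel·d = -6 < 0  ⇒  outside

inside=no margin=-252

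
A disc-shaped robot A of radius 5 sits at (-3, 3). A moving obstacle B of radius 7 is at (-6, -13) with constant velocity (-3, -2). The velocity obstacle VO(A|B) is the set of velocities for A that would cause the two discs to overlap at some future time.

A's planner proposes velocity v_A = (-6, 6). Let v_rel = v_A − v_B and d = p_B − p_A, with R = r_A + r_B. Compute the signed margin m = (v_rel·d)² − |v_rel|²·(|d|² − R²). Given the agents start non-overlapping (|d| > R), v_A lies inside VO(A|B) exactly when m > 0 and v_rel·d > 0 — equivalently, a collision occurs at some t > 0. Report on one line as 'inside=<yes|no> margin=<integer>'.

d = (-3, -16),  |d|² = 265;  R = 5+7 = 12,  c = 265−12² = 121
v_rel = (-3, 8),  |v_rel|² = 73;  v_rel·d = (-3)·(-3) + (8)·(-16) = -119
73·t² + 238·t + 121 = 0  ⇒  m = (-119)² − 73·121 = 5328
m = 5328 > 0,  v_rel·d = -119 < 0  ⇒  outside

inside=no margin=5328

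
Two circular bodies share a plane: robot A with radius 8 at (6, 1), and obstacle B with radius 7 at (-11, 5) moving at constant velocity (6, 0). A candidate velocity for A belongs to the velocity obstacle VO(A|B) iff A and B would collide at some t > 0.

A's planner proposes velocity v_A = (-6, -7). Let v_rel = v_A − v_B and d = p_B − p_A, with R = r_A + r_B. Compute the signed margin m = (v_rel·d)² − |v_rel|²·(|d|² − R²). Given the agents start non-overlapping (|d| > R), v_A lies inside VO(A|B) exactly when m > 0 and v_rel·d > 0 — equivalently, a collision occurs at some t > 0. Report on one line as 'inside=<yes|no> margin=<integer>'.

d = (-17, 4),  |d|² = 305;  R = 8+7 = 15,  c = 305−15² = 80
v_rel = (-12, -7),  |v_rel|² = 193;  v_rel·d = (-12)·(-17) + (-7)·(4) = 176
193·t² − 352·t + 80 = 0  ⇒  m = 176² − 193·80 = 15536
m = 15536 > 0,  v_rel·d = 176 > 0  ⇒  inside

inside=yes margin=15536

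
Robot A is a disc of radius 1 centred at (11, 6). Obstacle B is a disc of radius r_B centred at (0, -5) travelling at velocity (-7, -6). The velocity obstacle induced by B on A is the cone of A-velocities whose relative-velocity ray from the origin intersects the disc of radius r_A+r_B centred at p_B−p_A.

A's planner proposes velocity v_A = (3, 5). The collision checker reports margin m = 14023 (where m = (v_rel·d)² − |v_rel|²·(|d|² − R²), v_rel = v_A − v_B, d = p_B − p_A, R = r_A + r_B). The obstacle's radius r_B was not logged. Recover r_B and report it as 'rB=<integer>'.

m = 14023
d = (-11, -11);  v_rel = (10, 11),  |v_rel|² = 221
v_rel×d = (10)·(-11) − (11)·(-11) = 11
since m = R²·221 − 11²:  R² = (121 + 14023) / 221 = 64
R = √64 = 8  ⇒  r_B = 8 − 1 = 7

rB=7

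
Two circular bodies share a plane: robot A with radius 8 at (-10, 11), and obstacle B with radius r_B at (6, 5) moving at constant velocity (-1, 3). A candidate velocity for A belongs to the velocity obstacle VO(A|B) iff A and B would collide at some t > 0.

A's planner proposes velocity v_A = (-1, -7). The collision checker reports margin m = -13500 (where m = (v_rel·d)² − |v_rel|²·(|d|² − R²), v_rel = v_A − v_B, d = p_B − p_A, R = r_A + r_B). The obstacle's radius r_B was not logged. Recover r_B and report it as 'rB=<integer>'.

m = -13500
d = (16, -6);  v_rel = (0, -10),  |v_rel|² = 100
v_rel×d = (0)·(-6) − (-10)·(16) = 160
since m = R²·100 − 160²:  R² = (25600 + -13500) / 100 = 121
R = √121 = 11  ⇒  r_B = 11 − 8 = 3

rB=3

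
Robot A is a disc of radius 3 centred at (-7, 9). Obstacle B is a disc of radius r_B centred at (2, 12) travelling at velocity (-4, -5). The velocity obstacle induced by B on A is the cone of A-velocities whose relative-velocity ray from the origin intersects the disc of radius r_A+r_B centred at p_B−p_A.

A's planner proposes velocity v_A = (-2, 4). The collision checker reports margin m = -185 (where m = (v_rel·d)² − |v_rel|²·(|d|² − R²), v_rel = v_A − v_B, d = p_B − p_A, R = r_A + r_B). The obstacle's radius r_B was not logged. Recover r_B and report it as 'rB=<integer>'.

m = -185
d = (9, 3);  v_rel = (2, 9),  |v_rel|² = 85
v_rel×d = (2)·(3) − (9)·(9) = -75
since m = R²·85 − (-75)²:  R² = (5625 + -185) / 85 = 64
R = √64 = 8  ⇒  r_B = 8 − 3 = 5

rB=5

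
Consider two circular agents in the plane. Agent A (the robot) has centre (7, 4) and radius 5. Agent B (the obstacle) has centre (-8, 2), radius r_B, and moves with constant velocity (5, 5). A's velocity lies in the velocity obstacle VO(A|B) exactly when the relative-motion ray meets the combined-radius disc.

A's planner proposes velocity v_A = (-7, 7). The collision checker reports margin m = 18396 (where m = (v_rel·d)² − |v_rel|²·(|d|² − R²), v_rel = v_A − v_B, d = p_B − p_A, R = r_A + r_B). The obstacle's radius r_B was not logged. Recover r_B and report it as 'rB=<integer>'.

m = 18396
d = (-15, -2);  v_rel = (-12, 2),  |v_rel|² = 148
v_rel×d = (-12)·(-2) − (2)·(-15) = 54
since m = R²·148 − 54²:  R² = (2916 + 18396) / 148 = 144
R = √144 = 12  ⇒  r_B = 12 − 5 = 7

rB=7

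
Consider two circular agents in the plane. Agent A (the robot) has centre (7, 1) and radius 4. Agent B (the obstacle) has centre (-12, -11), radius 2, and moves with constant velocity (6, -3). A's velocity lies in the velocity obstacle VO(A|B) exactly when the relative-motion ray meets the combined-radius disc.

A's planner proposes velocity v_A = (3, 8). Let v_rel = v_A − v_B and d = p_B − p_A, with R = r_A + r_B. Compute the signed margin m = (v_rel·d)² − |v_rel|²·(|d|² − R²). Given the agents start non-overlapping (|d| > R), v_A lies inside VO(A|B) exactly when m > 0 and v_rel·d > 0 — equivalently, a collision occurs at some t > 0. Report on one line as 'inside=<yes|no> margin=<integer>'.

d = (-19, -12),  |d|² = 505;  R = 4+2 = 6,  c = 505−6² = 469
v_rel = (-3, 11),  |v_rel|² = 130;  v_rel·d = (-3)·(-19) + (11)·(-12) = -75
130·t² + 150·t + 469 = 0  ⇒  m = (-75)² − 130·469 = -55345
m = -55345 < 0,  v_rel·d = -75 < 0  ⇒  outside

inside=no margin=-55345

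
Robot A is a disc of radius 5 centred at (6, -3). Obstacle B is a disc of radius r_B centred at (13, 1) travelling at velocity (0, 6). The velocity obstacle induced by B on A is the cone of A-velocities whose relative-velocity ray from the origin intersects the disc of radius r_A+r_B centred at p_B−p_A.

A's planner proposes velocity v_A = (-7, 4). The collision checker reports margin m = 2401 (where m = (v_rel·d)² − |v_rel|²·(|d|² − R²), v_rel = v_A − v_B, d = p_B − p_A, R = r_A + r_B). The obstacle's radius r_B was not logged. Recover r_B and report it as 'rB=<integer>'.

m = 2401
d = (7, 4);  v_rel = (-7, -2),  |v_rel|² = 53
v_rel×d = (-7)·(4) − (-2)·(7) = -14
since m = R²·53 − (-14)²:  R² = (196 + 2401) / 53 = 49
R = √49 = 7  ⇒  r_B = 7 − 5 = 2

rB=2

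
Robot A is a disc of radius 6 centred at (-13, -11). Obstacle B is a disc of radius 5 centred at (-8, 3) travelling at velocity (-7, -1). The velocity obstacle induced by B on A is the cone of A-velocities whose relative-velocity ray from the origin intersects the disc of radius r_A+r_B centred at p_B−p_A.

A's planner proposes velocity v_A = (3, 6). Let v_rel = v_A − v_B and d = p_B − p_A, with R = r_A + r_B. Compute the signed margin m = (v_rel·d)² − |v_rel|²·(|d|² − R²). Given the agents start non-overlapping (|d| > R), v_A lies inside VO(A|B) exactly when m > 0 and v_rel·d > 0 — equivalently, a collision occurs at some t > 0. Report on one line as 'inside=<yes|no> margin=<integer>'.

d = (5, 14),  |d|² = 221;  R = 6+5 = 11,  c = 221−11² = 100
v_rel = (10, 7),  |v_rel|² = 149;  v_rel·d = (10)·(5) + (7)·(14) = 148
149·t² − 296·t + 100 = 0  ⇒  m = 148² − 149·100 = 7004
m = 7004 > 0,  v_rel·d = 148 > 0  ⇒  inside

inside=yes margin=7004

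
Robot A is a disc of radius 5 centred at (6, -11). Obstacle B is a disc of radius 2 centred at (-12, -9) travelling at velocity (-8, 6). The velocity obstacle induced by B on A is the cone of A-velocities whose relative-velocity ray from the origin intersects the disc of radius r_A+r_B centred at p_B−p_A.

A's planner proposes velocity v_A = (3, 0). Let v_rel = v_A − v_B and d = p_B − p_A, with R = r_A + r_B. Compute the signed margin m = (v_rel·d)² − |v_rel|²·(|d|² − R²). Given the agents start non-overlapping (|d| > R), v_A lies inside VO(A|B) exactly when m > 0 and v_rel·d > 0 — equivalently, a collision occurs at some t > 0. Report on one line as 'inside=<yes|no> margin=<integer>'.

d = (-18, 2),  |d|² = 328;  R = 5+2 = 7,  c = 328−7² = 279
v_rel = (11, -6),  |v_rel|² = 157;  v_rel·d = (11)·(-18) + (-6)·(2) = -210
157·t² + 420·t + 279 = 0  ⇒  m = (-210)² − 157·279 = 297
m = 297 > 0,  v_rel·d = -210 < 0  ⇒  outside

inside=no margin=297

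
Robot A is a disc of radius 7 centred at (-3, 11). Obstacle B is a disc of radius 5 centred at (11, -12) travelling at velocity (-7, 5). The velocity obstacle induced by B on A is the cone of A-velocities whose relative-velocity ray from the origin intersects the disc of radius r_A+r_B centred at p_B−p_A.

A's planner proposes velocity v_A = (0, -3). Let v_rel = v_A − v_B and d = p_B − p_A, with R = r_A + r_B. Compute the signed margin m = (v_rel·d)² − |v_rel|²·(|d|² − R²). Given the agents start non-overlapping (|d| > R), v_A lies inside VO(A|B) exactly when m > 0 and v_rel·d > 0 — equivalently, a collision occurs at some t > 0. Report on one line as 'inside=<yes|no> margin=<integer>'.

d = (14, -23),  |d|² = 725;  R = 7+5 = 12,  c = 725−12² = 581
v_rel = (7, -8),  |v_rel|² = 113;  v_rel·d = (7)·(14) + (-8)·(-23) = 282
113·t² − 564·t + 581 = 0  ⇒  m = 282² − 113·581 = 13871
m = 13871 > 0,  v_rel·d = 282 > 0  ⇒  inside

inside=yes margin=13871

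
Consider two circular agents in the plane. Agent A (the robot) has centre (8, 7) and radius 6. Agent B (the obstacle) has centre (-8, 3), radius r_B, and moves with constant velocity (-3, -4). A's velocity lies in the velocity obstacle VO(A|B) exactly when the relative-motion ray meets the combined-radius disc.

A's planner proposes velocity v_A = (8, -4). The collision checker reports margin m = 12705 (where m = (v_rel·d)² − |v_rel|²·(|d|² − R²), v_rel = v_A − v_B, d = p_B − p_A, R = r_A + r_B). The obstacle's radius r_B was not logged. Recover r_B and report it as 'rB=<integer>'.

m = 12705
d = (-16, -4);  v_rel = (11, 0),  |v_rel|² = 121
v_rel×d = (11)·(-4) − (0)·(-16) = -44
since m = R²·121 − (-44)²:  R² = (1936 + 12705) / 121 = 121
R = √121 = 11  ⇒  r_B = 11 − 6 = 5

rB=5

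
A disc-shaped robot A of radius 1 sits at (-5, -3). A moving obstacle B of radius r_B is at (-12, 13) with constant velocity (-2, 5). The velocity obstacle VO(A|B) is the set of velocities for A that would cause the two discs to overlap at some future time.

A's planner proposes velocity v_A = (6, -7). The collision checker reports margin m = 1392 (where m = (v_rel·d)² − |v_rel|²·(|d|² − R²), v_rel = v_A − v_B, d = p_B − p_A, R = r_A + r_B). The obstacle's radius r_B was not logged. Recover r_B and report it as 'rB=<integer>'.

m = 1392
d = (-7, 16);  v_rel = (8, -12),  |v_rel|² = 208
v_rel×d = (8)·(16) − (-12)·(-7) = 44
since m = R²·208 − 44²:  R² = (1936 + 1392) / 208 = 16
R = √16 = 4  ⇒  r_B = 4 − 1 = 3

rB=3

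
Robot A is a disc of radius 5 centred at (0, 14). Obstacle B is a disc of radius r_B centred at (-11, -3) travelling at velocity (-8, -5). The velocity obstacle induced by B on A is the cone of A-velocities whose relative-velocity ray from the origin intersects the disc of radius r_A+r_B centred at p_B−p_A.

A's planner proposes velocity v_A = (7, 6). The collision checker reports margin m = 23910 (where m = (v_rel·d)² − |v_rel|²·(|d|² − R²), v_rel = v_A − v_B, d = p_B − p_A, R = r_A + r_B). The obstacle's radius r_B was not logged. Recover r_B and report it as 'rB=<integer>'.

m = 23910
d = (-11, -17);  v_rel = (15, 11),  |v_rel|² = 346
v_rel×d = (15)·(-17) − (11)·(-11) = -134
since m = R²·346 − (-134)²:  R² = (17956 + 23910) / 346 = 121
R = √121 = 11  ⇒  r_B = 11 − 5 = 6

rB=6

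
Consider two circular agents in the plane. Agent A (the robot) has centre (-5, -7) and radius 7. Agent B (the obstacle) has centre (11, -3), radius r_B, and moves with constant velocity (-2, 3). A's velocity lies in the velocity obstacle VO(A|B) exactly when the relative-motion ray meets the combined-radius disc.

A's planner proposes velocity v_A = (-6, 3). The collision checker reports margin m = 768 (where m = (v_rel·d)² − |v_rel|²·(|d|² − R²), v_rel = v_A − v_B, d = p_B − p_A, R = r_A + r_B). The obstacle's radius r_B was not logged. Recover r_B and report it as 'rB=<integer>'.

m = 768
d = (16, 4);  v_rel = (-4, 0),  |v_rel|² = 16
v_rel×d = (-4)·(4) − (0)·(16) = -16
since m = R²·16 − (-16)²:  R² = (256 + 768) / 16 = 64
R = √64 = 8  ⇒  r_B = 8 − 7 = 1

rB=1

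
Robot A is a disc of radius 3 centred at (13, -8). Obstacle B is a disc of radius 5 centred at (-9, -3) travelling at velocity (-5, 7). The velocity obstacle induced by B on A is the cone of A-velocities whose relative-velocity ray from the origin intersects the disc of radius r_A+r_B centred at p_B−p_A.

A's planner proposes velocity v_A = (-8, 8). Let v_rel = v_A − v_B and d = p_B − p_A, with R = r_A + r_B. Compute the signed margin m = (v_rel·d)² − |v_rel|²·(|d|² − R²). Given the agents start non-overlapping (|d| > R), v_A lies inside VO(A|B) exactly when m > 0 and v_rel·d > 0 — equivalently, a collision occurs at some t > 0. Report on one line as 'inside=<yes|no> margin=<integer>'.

d = (-22, 5),  |d|² = 509;  R = 3+5 = 8,  c = 509−8² = 445
v_rel = (-3, 1),  |v_rel|² = 10;  v_rel·d = (-3)·(-22) + (1)·(5) = 71
10·t² − 142·t + 445 = 0  ⇒  m = 71² − 10·445 = 591
m = 591 > 0,  v_rel·d = 71 > 0  ⇒  inside

inside=yes margin=591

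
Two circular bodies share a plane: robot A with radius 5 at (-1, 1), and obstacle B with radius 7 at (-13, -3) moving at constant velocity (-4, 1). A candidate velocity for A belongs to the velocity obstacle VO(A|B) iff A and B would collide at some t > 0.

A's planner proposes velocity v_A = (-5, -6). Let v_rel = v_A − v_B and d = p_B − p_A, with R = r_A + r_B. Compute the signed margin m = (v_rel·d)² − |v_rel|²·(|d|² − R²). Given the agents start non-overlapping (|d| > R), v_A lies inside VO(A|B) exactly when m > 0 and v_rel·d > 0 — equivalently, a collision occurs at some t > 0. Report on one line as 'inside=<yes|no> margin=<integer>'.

d = (-12, -4),  |d|² = 160;  R = 5+7 = 12,  c = 160−12² = 16
v_rel = (-1, -7),  |v_rel|² = 50;  v_rel·d = (-1)·(-12) + (-7)·(-4) = 40
50·t² − 80·t + 16 = 0  ⇒  m = 40² − 50·16 = 800
m = 800 > 0,  v_rel·d = 40 > 0  ⇒  inside

inside=yes margin=800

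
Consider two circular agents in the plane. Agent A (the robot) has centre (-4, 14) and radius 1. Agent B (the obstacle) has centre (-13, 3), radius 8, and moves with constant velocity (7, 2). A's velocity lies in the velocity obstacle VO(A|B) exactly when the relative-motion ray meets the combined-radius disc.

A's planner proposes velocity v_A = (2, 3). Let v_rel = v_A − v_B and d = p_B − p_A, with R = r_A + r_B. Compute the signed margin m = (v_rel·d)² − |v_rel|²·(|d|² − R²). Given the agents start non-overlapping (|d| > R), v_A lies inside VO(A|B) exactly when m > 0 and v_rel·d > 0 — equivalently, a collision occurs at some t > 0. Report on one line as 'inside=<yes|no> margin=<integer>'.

d = (-9, -11),  |d|² = 202;  R = 1+8 = 9,  c = 202−9² = 121
v_rel = (-5, 1),  |v_rel|² = 26;  v_rel·d = (-5)·(-9) + (1)·(-11) = 34
26·t² − 68·t + 121 = 0  ⇒  m = 34² − 26·121 = -1990
m = -1990 < 0,  v_rel·d = 34 > 0  ⇒  outside

inside=no margin=-1990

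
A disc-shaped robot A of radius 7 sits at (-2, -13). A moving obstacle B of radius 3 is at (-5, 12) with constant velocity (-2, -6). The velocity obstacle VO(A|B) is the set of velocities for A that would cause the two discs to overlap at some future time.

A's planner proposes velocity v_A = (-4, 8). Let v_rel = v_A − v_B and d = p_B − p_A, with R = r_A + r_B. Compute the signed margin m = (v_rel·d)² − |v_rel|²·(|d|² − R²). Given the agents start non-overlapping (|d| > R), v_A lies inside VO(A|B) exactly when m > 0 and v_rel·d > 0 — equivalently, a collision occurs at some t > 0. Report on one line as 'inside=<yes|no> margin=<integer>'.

d = (-3, 25),  |d|² = 634;  R = 7+3 = 10,  c = 634−10² = 534
v_rel = (-2, 14),  |v_rel|² = 200;  v_rel·d = (-2)·(-3) + (14)·(25) = 356
200·t² − 712·t + 534 = 0  ⇒  m = 356² − 200·534 = 19936
m = 19936 > 0,  v_rel·d = 356 > 0  ⇒  inside

inside=yes margin=19936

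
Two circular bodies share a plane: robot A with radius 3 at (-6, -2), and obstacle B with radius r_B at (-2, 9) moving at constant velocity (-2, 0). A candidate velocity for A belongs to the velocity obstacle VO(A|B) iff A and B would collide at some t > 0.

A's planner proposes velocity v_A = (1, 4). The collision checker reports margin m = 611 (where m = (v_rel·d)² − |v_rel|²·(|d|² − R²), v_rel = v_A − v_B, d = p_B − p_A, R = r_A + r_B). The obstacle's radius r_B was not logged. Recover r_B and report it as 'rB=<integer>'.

m = 611
d = (4, 11);  v_rel = (3, 4),  |v_rel|² = 25
v_rel×d = (3)·(11) − (4)·(4) = 17
since m = R²·25 − 17²:  R² = (289 + 611) / 25 = 36
R = √36 = 6  ⇒  r_B = 6 − 3 = 3

rB=3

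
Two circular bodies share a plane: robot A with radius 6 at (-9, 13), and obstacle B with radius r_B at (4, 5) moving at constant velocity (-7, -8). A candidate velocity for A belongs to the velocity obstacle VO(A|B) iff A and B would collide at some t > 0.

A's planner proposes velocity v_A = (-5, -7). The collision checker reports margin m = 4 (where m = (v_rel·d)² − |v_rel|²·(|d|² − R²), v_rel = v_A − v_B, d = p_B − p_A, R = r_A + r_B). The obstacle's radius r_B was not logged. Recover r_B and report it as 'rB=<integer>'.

m = 4
d = (13, -8);  v_rel = (2, 1),  |v_rel|² = 5
v_rel×d = (2)·(-8) − (1)·(13) = -29
since m = R²·5 − (-29)²:  R² = (841 + 4) / 5 = 169
R = √169 = 13  ⇒  r_B = 13 − 6 = 7

rB=7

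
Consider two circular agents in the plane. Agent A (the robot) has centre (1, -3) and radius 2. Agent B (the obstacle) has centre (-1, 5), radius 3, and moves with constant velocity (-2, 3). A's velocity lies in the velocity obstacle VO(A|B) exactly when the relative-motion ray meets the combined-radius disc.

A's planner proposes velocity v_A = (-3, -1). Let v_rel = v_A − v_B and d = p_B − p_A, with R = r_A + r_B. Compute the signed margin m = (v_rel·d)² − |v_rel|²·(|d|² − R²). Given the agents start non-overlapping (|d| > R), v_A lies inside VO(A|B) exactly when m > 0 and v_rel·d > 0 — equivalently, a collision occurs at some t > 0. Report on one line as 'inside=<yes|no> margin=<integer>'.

d = (-2, 8),  |d|² = 68;  R = 2+3 = 5,  c = 68−5² = 43
v_rel = (-1, -4),  |v_rel|² = 17;  v_rel·d = (-1)·(-2) + (-4)·(8) = -30
17·t² + 60·t + 43 = 0  ⇒  m = (-30)² − 17·43 = 169
m = 169 > 0,  v_rel·d = -30 < 0  ⇒  outside

inside=no margin=169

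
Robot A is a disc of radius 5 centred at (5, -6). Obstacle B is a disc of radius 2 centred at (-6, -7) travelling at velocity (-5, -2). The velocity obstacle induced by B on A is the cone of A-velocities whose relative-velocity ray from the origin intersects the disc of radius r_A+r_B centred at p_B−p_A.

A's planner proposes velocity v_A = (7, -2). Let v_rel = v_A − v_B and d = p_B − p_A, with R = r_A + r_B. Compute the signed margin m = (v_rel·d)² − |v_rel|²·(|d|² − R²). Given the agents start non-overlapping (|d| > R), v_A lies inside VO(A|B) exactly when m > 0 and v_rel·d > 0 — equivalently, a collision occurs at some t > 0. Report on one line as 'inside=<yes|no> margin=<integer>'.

d = (-11, -1),  |d|² = 122;  R = 5+2 = 7,  c = 122−7² = 73
v_rel = (12, 0),  |v_rel|² = 144;  v_rel·d = (12)·(-11) + (0)·(-1) = -132
144·t² + 264·t + 73 = 0  ⇒  m = (-132)² − 144·73 = 6912
m = 6912 > 0,  v_rel·d = -132 < 0  ⇒  outside

inside=no margin=6912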